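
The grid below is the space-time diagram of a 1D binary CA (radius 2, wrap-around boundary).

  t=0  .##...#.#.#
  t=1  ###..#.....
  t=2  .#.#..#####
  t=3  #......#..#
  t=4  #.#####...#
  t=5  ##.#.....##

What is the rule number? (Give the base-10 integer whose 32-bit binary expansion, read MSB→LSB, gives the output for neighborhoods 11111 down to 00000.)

  [31] ##### => .  t=2,i=8
  [30] ####. => .  t=2,i=9
  [29] ###.# => #  t=2,i=10
  [28] ###.. => .  t=1,i=2
  [27] ##.## => #  t=4,i=1
  [26] ##.#. => #  t=2,i=0
  [25] ##..# => #  t=1,i=3
  [24] ##... => .  t=0,i=3
  [23] #.### => .  t=4,i=2
  [22] #.##. => #  t=0,i=1
  [21] #.#.# => .  t=0,i=8
  [20] #.#.. => .  t=2,i=3
  [19] #..## => .  t=2,i=5
  [18] #..#. => .  t=1,i=4
  [17] #...# => .  t=0,i=4
  [16] #.... => #  t=1,i=7
  [15] .#### => #  t=2,i=7
  [14] .###. => #  t=1,i=1
  [13] .##.# => #  t=4,i=0
  [12] .##.. => #  t=0,i=2
  [11] .#.## => #  t=0,i=0
  [10] .#.#. => .  t=0,i=7
  [9] .#..# => .  t=2,i=4
  [8] .#... => #  t=1,i=6
  [7] ..### => .  t=1,i=0
  [6] ..##. => #  t=3,i=10
  [5] ..#.# => .  t=0,i=6
  [4] ..#.. => .  t=1,i=5
  [3] ...## => #  t=1,i=10
  [2] ...#. => #  t=0,i=5
  [1] ....# => #  t=1,i=9
  [0] ..... => #  t=1,i=8
  bits 00101110010000011111100101001111 = 776075599

776075599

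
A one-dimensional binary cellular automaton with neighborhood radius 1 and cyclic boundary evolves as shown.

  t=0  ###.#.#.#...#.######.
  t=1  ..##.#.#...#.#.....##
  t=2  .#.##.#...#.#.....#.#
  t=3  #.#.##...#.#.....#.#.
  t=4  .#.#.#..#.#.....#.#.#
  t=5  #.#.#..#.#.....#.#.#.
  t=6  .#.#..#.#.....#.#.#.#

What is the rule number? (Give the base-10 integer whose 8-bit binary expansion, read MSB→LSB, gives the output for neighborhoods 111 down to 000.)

  nb ###: next=.  (t=0,i=1, bit7=0)
  nb ##.: next=#  (t=0,i=2, bit6=1)
  nb #.#: next=#  (t=0,i=3, bit5=1)
  nb #..: next=.  (t=0,i=9, bit4=0)
  nb .##: next=.  (t=0,i=0, bit3=0)
  nb .#.: next=.  (t=0,i=4, bit2=0)
  nb ..#: next=#  (t=0,i=11, bit1=1)
  nb ...: next=.  (t=0,i=10, bit0=0)
  bits 01100010 = 98

98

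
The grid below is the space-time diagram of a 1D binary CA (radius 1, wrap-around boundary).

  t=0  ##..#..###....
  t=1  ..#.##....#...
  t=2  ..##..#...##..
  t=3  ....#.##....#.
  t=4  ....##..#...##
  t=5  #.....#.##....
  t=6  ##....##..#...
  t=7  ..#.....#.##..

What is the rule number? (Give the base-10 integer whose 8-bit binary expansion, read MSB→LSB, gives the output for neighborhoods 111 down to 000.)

52

  ###|.  b7=0 t=0,i=8
  ##.|.  b6=0 t=0,i=1
  #.#|#  b5=1 t=1,i=3
  #..|#  b4=1 t=0,i=2
  .##|.  b3=0 t=0,i=0
  .#.|#  b2=1 t=0,i=4
  ..#|.  b1=0 t=0,i=3
  ...|.  b0=0 t=0,i=11
  bits 00110100 = 52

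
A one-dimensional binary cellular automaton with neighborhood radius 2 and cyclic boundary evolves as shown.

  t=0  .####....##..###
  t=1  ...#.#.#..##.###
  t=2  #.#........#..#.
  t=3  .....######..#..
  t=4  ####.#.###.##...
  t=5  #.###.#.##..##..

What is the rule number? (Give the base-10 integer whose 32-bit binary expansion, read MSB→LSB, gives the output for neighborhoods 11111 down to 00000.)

3875829895

  #####|#  b31=1 t=3,i=7
  ####.|#  b30=1 t=0,i=3
  ###.#|#  b29=1 t=0,i=15
  ###..|.  b28=0 t=0,i=4
  ##.##|.  b27=0 t=0,i=0
  ##.#.|#  b26=1 t=4,i=4
  ##..#|#  b25=1 t=0,i=11
  ##...|#  b24=1 t=0,i=5
  #.###|.  b23=0 t=0,i=1
  #.##.|.  b22=0 t=4,i=11
  #.#.#|.  b21=0 t=1,i=5
  #.#..|.  b20=0 t=1,i=7
  #..##|.  b19=0 t=0,i=12
  #..#.|#  b18=1 t=2,i=13
  #...#|.  b17=0 t=1,i=1
  #....|.  b16=0 t=0,i=6
  .####|.  b15=0 t=0,i=2
  .###.|#  b14=1 t=0,i=14
  .##.#|#  b13=1 t=1,i=11
  .##..|#  b12=1 t=0,i=10
  .#.##|#  b11=1 t=4,i=6
  .#.#.|.  b10=0 t=1,i=4
  .#..#|.  b9=0 t=1,i=8
  .#...|.  b8=0 t=2,i=3
  ..###|#  b7=1 t=0,i=13
  ..##.|.  b6=0 t=0,i=9
  ..#.#|.  b5=0 t=1,i=3
  ..#..|.  b4=0 t=2,i=11
  ...##|.  b3=0 t=0,i=8
  ...#.|#  b2=1 t=1,i=2
  ....#|#  b1=1 t=0,i=7
  .....|#  b0=1 t=2,i=5
  bits 11100111000001000111100010000111 = 3875829895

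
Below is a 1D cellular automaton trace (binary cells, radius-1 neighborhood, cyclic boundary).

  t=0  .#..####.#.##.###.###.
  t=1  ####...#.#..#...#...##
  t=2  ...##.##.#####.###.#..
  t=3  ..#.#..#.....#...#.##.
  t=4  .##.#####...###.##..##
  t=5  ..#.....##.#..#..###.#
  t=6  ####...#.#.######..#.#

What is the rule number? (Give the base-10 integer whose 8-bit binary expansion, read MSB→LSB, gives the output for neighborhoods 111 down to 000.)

86

  ###|.  b7=0 t=0,i=5
  ##.|#  b6=1 t=0,i=7
  #.#|.  b5=0 t=0,i=8
  #..|#  b4=1 t=0,i=2
  .##|.  b3=0 t=0,i=4
  .#.|#  b2=1 t=0,i=1
  ..#|#  b1=1 t=0,i=0
  ...|.  b0=0 t=1,i=5
  bits 01010110 = 86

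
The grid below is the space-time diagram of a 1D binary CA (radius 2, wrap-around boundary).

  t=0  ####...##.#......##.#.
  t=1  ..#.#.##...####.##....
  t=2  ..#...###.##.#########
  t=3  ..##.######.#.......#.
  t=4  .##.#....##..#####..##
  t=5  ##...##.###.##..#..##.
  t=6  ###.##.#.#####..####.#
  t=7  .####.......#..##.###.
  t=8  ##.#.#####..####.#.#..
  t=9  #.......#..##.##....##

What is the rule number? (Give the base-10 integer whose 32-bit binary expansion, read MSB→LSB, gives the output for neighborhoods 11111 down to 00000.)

  nb #####: next=.  (t=2,i=15, bit31=0)
  nb ####.: next=#  (t=0,i=2, bit30=1)
  nb ###.#: next=#  (t=1,i=14, bit29=1)
  nb ###..: next=.  (t=0,i=3, bit28=0)
  nb ##.##: next=#  (t=1,i=15, bit27=1)
  nb ##.#.: next=.  (t=0,i=9, bit26=0)
  nb ##..#: next=.  (t=2,i=0, bit25=0)
  nb ##...: next=#  (t=0,i=4, bit24=1)
  nb #.###: next=.  (t=0,i=0, bit23=0)
  nb #.##.: next=#  (t=1,i=6, bit22=1)
  nb #.#.#: next=.  (t=0,i=20, bit21=0)
  nb #.#..: next=.  (t=0,i=10, bit20=0)
  nb #..##: next=#  (t=4,i=12, bit19=1)
  nb #..#.: next=.  (t=2,i=1, bit18=0)
  nb #...#: next=.  (t=0,i=5, bit17=0)
  nb #....: next=#  (t=0,i=12, bit16=1)
  nb .####: next=.  (t=0,i=1, bit15=0)
  nb .###.: next=#  (t=2,i=7, bit14=1)
  nb .##.#: next=.  (t=0,i=8, bit13=0)
  nb .##..: next=#  (t=1,i=7, bit12=1)
  nb .#.##: next=.  (t=0,i=21, bit11=0)
  nb .#.#.: next=.  (t=1,i=3, bit10=0)
  nb .#..#: next=#  (t=5,i=17, bit9=1)
  nb .#...: next=#  (t=0,i=11, bit8=1)
  nb ..###: next=#  (t=1,i=11, bit7=1)
  nb ..##.: next=#  (t=0,i=7, bit6=1)
  nb ..#.#: next=#  (t=1,i=2, bit5=1)
  nb ..#..: next=#  (t=2,i=2, bit4=1)
  nb ...##: next=#  (t=0,i=6, bit3=1)
  nb ...#.: next=.  (t=1,i=1, bit2=0)
  nb ....#: next=.  (t=0,i=15, bit1=0)
  nb .....: next=#  (t=0,i=13, bit0=1)
  bits 01101001010010010101001111111001 = 1766413305

1766413305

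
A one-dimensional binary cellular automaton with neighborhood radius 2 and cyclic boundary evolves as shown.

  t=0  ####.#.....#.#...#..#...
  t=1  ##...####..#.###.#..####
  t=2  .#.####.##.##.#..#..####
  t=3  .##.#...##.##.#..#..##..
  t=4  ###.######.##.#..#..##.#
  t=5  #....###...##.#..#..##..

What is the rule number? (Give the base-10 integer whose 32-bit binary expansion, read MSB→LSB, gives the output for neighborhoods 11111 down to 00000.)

2457074169

  ##### -> #   bit 31 = 1  t=1,i=22
  ####. -> .   bit 30 = 0  t=0,i=2
  ###.# -> .   bit 29 = 0  t=0,i=3
  ###.. -> #   bit 28 = 1  t=1,i=1
  ##.## -> .   bit 27 = 0  t=2,i=7
  ##.#. -> .   bit 26 = 0  t=0,i=4
  ##..# -> #   bit 25 = 1  t=1,i=9
  ##... -> .   bit 24 = 0  t=1,i=2
  #.### -> .   bit 23 = 0  t=1,i=13
  #.##. -> #   bit 22 = 1  t=2,i=8
  #.#.# -> #   bit 21 = 1  t=2,i=1
  #.#.. -> #   bit 20 = 1  t=0,i=5
  #..## -> .   bit 19 = 0  t=1,i=19
  #..#. -> .   bit 18 = 0  t=0,i=19
  #...# -> #   bit 17 = 1  t=0,i=15
  #.... -> #   bit 16 = 1  t=0,i=7
  .#### -> #   bit 15 = 1  t=0,i=1
  .###. -> #   bit 14 = 1  t=1,i=14
  .##.# -> #   bit 13 = 1  t=2,i=9
  .##.. -> #   bit 12 = 1  t=3,i=21
  .#.## -> #   bit 11 = 1  t=1,i=12
  .#.#. -> .   bit 10 = 0  t=0,i=12
  .#..# -> .   bit 9 = 0  t=0,i=18
  .#... -> #   bit 8 = 1  t=0,i=6
  ..### -> #   bit 7 = 1  t=0,i=0
  ..##. -> #   bit 6 = 1  t=3,i=1
  ..#.# -> #   bit 5 = 1  t=0,i=11
  ..#.. -> #   bit 4 = 1  t=0,i=17
  ...## -> #   bit 3 = 1  t=0,i=23
  ...#. -> .   bit 2 = 0  t=0,i=10
  ....# -> .   bit 1 = 0  t=0,i=9
  ..... -> #   bit 0 = 1  t=0,i=8
  bits 10010010011100111111100111111001 = 2457074169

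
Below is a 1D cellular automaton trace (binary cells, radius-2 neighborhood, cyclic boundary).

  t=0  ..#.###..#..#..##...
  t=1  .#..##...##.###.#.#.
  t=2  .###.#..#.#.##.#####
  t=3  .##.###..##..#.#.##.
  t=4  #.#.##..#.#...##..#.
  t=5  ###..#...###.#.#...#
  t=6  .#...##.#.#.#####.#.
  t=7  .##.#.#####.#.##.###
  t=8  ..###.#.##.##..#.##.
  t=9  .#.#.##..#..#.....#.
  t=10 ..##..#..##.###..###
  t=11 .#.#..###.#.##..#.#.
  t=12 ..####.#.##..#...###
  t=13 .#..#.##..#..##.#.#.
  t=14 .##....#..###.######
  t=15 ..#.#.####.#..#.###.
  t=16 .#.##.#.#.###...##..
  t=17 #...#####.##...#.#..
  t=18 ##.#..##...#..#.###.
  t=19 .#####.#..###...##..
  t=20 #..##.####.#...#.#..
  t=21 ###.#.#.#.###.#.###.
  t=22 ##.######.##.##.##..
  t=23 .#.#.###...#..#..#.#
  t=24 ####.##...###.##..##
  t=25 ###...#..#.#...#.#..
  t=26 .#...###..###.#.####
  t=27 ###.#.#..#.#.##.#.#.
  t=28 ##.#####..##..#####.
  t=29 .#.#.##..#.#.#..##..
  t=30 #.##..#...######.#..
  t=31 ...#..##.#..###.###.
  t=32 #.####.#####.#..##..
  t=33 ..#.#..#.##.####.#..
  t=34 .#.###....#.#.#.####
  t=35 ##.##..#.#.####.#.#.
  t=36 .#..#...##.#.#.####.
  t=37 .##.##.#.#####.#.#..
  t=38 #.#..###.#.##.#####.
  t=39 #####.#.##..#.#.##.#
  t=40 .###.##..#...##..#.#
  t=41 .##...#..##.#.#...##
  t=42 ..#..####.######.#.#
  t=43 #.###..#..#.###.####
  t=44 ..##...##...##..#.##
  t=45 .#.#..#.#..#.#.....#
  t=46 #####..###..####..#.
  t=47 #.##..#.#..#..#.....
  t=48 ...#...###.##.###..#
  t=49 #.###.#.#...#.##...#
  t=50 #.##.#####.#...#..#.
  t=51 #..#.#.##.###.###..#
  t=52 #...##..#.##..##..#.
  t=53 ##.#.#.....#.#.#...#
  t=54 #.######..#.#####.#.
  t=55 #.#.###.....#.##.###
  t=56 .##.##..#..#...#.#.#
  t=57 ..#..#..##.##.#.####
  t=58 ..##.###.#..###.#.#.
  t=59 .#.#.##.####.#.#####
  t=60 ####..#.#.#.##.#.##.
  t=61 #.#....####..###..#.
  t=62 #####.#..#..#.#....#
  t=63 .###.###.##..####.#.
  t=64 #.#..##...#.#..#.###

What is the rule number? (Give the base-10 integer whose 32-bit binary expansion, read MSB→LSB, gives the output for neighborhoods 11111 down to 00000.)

3300488988

  [31] ##### => #  t=2,i=17
  [30] ####. => #  t=2,i=18
  [29] ###.# => .  t=1,i=14
  [28] ###.. => .  t=0,i=6
  [27] ##.## => .  t=1,i=11
  [26] ##.#. => #  t=1,i=15
  [25] ##..# => .  t=0,i=7
  [24] ##... => .  t=0,i=17
  [23] #.### => #  t=0,i=4
  [22] #.##. => .  t=2,i=12
  [21] #.#.# => #  t=1,i=16
  [20] #.#.. => #  t=1,i=18
  [19] #..## => #  t=0,i=14
  [18] #..#. => .  t=0,i=8
  [17] #...# => .  t=1,i=7
  [16] #.... => #  t=0,i=18
  [15] .#### => .  t=2,i=16
  [14] .###. => #  t=0,i=5
  [13] .##.# => #  t=1,i=10
  [12] .##.. => #  t=0,i=16
  [11] .#.## => .  t=0,i=3
  [10] .#.#. => #  t=1,i=17
  [9] .#..# => #  t=0,i=10
  [8] .#... => #  t=4,i=11
  [7] ..### => .  t=5,i=9
  [6] ..##. => .  t=0,i=15
  [5] ..#.# => .  t=0,i=2
  [4] ..#.. => #  t=0,i=9
  [3] ...## => #  t=1,i=8
  [2] ...#. => #  t=0,i=1
  [1] ....# => .  t=0,i=0
  [0] ..... => .  t=0,i=19
  bits 11000100101110010111011100011100 = 3300488988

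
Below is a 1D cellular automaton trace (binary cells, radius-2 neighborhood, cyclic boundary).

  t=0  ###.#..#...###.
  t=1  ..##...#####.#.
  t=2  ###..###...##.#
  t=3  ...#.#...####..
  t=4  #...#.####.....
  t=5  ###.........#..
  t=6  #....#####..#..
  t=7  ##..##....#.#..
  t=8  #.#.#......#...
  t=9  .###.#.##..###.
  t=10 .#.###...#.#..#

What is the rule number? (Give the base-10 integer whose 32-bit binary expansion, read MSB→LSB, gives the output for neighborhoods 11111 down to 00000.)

639772121

  [31] ##### => .  t=1,i=9
  [30] ####. => .  t=1,i=10
  [29] ###.# => #  t=0,i=2
  [28] ###.. => .  t=2,i=2
  [27] ##.## => .  t=0,i=14
  [26] ##.#. => #  t=0,i=3
  [25] ##..# => #  t=2,i=3
  [24] ##... => .  t=1,i=4
  [23] #.### => .  t=0,i=0
  [22] #.##. => .  t=9,i=7
  [21] #.#.# => #  t=8,i=2
  [20] #.#.. => .  t=0,i=4
  [19] #..## => .  t=2,i=4
  [18] #..#. => .  t=0,i=6
  [17] #...# => #  t=0,i=9
  [16] #.... => .  t=3,i=14
  [15] .#### => .  t=1,i=8
  [14] .###. => .  t=0,i=1
  [13] .##.# => #  t=2,i=12
  [12] .##.. => .  t=1,i=3
  [11] .#.## => .  t=4,i=5
  [10] .#.#. => #  t=3,i=4
  [9] .#..# => .  t=0,i=5
  [8] .#... => #  t=0,i=8
  [7] ..### => #  t=0,i=11
  [6] ..##. => #  t=1,i=2
  [5] ..#.# => .  t=3,i=3
  [4] ..#.. => #  t=0,i=7
  [3] ...## => #  t=0,i=10
  [2] ...#. => .  t=3,i=2
  [1] ....# => .  t=3,i=1
  [0] ..... => #  t=3,i=0
  bits 00100110001000100010010111011001 = 639772121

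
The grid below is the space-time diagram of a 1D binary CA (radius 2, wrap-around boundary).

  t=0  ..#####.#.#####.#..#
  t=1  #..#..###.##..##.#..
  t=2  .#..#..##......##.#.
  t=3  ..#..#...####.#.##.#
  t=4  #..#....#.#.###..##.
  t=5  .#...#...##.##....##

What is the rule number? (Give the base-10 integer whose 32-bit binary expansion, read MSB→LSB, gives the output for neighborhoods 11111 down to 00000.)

  #####|.  b31=0 t=0,i=4
  ####.|.  b30=0 t=0,i=5
  ###.#|#  b29=1 t=0,i=6
  ###..|.  b28=0 t=4,i=14
  ##.##|.  b27=0 t=1,i=9
  ##.#.|#  b26=1 t=0,i=7
  ##..#|.  b25=0 t=1,i=12
  ##...|#  b24=1 t=2,i=9
  #.###|#  b23=1 t=0,i=10
  #.##.|.  b22=0 t=1,i=10
  #.#.#|#  b21=1 t=0,i=8
  #.#..|.  b20=0 t=0,i=16
  #..##|.  b19=0 t=0,i=1
  #..#.|.  b18=0 t=0,i=18
  #...#|.  b17=0 t=3,i=7
  #....|#  b16=1 t=2,i=10
  .####|#  b15=1 t=0,i=3
  .###.|#  b14=1 t=1,i=7
  .##.#|#  b13=1 t=1,i=15
  .##..|.  b12=0 t=1,i=11
  .#.##|.  b11=0 t=0,i=9
  .#.#.|#  b10=1 t=4,i=9
  .#..#|#  b9=1 t=0,i=0
  .#...|.  b8=0 t=3,i=6
  ..###|.  b7=0 t=0,i=2
  ..##.|.  b6=0 t=1,i=14
  ..#.#|.  b5=0 t=4,i=8
  ..#..|.  b4=0 t=0,i=19
  ...##|#  b3=1 t=2,i=14
  ...#.|.  b2=0 t=4,i=7
  ....#|.  b1=0 t=2,i=13
  .....|#  b0=1 t=2,i=11
  bits 00100101101000011110011000001001 = 631367177

631367177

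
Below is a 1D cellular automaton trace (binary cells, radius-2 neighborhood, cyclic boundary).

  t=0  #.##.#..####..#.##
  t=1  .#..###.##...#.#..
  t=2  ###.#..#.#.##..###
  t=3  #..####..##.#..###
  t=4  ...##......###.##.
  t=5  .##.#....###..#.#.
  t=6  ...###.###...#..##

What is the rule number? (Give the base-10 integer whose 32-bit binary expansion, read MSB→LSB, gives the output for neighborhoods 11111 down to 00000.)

  nb #####: next=#  (t=2,i=0, bit31=1)
  nb ####.: next=.  (t=0,i=10, bit30=0)
  nb ###.#: next=.  (t=0,i=0, bit29=0)
  nb ###..: next=.  (t=0,i=11, bit28=0)
  nb ##.##: next=#  (t=0,i=1, bit27=1)
  nb ##.#.: next=#  (t=0,i=4, bit26=1)
  nb ##..#: next=.  (t=0,i=12, bit25=0)
  nb ##...: next=.  (t=1,i=10, bit24=0)
  nb #.###: next=.  (t=0,i=16, bit23=0)
  nb #.##.: next=.  (t=0,i=2, bit22=0)
  nb #.#.#: next=#  (t=2,i=9, bit21=1)
  nb #.#..: next=#  (t=0,i=5, bit20=1)
  nb #..##: next=.  (t=0,i=7, bit19=0)
  nb #..#.: next=#  (t=0,i=13, bit18=1)
  nb #...#: next=#  (t=1,i=11, bit17=1)
  nb #....: next=.  (t=4,i=0, bit16=0)
  nb .####: next=#  (t=0,i=9, bit15=1)
  nb .###.: next=.  (t=0,i=17, bit14=0)
  nb .##.#: next=.  (t=0,i=3, bit13=0)
  nb .##..: next=#  (t=1,i=9, bit12=1)
  nb .#.##: next=#  (t=0,i=15, bit11=1)
  nb .#.#.: next=.  (t=1,i=14, bit10=0)
  nb .#..#: next=#  (t=0,i=6, bit9=1)
  nb .#...: next=#  (t=1,i=16, bit8=1)
  nb ..###: next=#  (t=0,i=8, bit7=1)
  nb ..##.: next=.  (t=3,i=9, bit6=0)
  nb ..#.#: next=.  (t=0,i=14, bit5=0)
  nb ..#..: next=#  (t=1,i=1, bit4=1)
  nb ...##: next=#  (t=4,i=2, bit3=1)
  nb ...#.: next=#  (t=1,i=0, bit2=1)
  nb ....#: next=#  (t=4,i=1, bit1=1)
  nb .....: next=.  (t=4,i=7, bit0=0)
  bits 10001100001101101001101110011110 = 2352389022

2352389022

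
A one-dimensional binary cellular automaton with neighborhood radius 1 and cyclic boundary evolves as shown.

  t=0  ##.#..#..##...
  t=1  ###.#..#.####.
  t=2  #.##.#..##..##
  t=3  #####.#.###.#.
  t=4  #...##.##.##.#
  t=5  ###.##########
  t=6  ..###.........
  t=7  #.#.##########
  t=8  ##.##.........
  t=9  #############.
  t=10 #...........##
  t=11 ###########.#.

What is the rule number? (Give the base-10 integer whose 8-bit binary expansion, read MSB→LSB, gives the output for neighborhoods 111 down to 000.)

121

  [7] ### => .  t=1,i=1
  [6] ##. => #  t=0,i=1
  [5] #.# => #  t=0,i=2
  [4] #.. => #  t=0,i=4
  [3] .## => #  t=0,i=0
  [2] .#. => .  t=0,i=3
  [1] ..# => .  t=0,i=5
  [0] ... => #  t=0,i=12
  bits 01111001 = 121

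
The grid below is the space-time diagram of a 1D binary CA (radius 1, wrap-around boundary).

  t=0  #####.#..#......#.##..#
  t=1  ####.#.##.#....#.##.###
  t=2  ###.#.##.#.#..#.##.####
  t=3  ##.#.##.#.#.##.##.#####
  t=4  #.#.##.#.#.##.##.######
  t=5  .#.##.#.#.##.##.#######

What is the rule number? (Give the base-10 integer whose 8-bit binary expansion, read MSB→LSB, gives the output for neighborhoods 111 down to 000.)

186

  ### -> #   bit 7 = 1  t=0,i=0
  ##. -> .   bit 6 = 0  t=0,i=4
  #.# -> #   bit 5 = 1  t=0,i=5
  #.. -> #   bit 4 = 1  t=0,i=7
  .## -> #   bit 3 = 1  t=0,i=18
  .#. -> .   bit 2 = 0  t=0,i=6
  ..# -> #   bit 1 = 1  t=0,i=8
  ... -> .   bit 0 = 0  t=0,i=11
  bits 10111010 = 186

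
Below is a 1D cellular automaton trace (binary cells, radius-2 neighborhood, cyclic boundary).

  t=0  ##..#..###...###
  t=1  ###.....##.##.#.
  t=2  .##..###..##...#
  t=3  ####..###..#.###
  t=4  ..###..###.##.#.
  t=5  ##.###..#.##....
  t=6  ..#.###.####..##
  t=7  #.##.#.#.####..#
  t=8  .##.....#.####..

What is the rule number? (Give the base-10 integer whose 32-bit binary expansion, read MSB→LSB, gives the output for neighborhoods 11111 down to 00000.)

  ##### -> .   bit 31 = 0  t=0,i=15
  ####. -> #   bit 30 = 1  t=0,i=0
  ###.# -> .   bit 29 = 0  t=4,i=9
  ###.. -> #   bit 28 = 1  t=0,i=1
  ##.## -> #   bit 27 = 1  t=1,i=10
  ##.#. -> .   bit 26 = 0  t=1,i=13
  ##..# -> #   bit 25 = 1  t=0,i=2
  ##... -> .   bit 24 = 0  t=0,i=10
  #.### -> .   bit 23 = 0  t=1,i=0
  #.##. -> #   bit 22 = 1  t=1,i=11
  #.#.# -> .   bit 21 = 0  t=1,i=14
  #.#.. -> .   bit 20 = 0  t=4,i=14
  #..## -> .   bit 19 = 0  t=0,i=6
  #..#. -> .   bit 18 = 0  t=0,i=3
  #...# -> #   bit 17 = 1  t=0,i=11
  #.... -> .   bit 16 = 0  t=1,i=4
  .#### -> #   bit 15 = 1  t=0,i=14
  .###. -> #   bit 14 = 1  t=0,i=8
  .##.# -> .   bit 13 = 0  t=1,i=9
  .##.. -> #   bit 12 = 1  t=2,i=2
  .#.## -> #   bit 11 = 1  t=1,i=15
  .#.#. -> .   bit 10 = 0  t=7,i=6
  .#..# -> .   bit 9 = 0  t=0,i=5
  .#... -> .   bit 8 = 0  t=4,i=15
  ..### -> .   bit 7 = 0  t=0,i=7
  ..##. -> .   bit 6 = 0  t=1,i=8
  ..#.# -> #   bit 5 = 1  t=2,i=15
  ..#.. -> .   bit 4 = 0  t=0,i=4
  ...## -> #   bit 3 = 1  t=0,i=12
  ...#. -> #   bit 2 = 1  t=2,i=14
  ....# -> #   bit 1 = 1  t=1,i=6
  ..... -> #   bit 0 = 1  t=1,i=5
  bits 01011010010000101101100000101111 = 1514330159

1514330159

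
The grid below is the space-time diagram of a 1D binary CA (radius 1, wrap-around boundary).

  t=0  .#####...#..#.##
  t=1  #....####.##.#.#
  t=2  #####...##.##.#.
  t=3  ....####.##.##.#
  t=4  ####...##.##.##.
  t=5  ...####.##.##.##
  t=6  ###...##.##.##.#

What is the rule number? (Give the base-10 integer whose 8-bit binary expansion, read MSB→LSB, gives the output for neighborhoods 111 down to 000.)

115

  nb ###: next=.  (t=0,i=2, bit7=0)
  nb ##.: next=#  (t=0,i=5, bit6=1)
  nb #.#: next=#  (t=0,i=0, bit5=1)
  nb #..: next=#  (t=0,i=6, bit4=1)
  nb .##: next=.  (t=0,i=1, bit3=0)
  nb .#.: next=.  (t=0,i=9, bit2=0)
  nb ..#: next=#  (t=0,i=8, bit1=1)
  nb ...: next=#  (t=0,i=7, bit0=1)
  bits 01110011 = 115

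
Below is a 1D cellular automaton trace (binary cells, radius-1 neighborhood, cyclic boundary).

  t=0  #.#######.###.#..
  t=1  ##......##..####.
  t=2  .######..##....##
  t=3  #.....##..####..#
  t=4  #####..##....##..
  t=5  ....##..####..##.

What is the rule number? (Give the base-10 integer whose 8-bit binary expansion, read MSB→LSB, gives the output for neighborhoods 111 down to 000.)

  [7] ### => .  t=0,i=3
  [6] ##. => #  t=0,i=8
  [5] #.# => #  t=0,i=1
  [4] #.. => #  t=0,i=15
  [3] .## => .  t=0,i=2
  [2] .#. => #  t=0,i=0
  [1] ..# => .  t=0,i=16
  [0] ... => #  t=1,i=3
  bits 01110101 = 117

117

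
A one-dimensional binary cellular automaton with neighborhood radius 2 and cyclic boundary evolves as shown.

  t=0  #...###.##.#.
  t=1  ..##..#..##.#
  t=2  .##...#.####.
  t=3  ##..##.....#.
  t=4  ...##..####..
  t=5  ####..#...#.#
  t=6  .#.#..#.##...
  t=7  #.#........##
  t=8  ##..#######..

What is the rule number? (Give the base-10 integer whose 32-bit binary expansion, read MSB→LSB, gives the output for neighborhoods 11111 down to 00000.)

  #####|#  b31=1 t=5,i=1
  ####.|.  b30=0 t=2,i=10
  ###.#|#  b29=1 t=0,i=6
  ###..|#  b28=1 t=2,i=11
  ##.##|.  b27=0 t=0,i=7
  ##.#.|#  b26=1 t=0,i=10
  ##..#|.  b25=0 t=1,i=4
  ##...|.  b24=0 t=2,i=3
  #.###|.  b23=0 t=2,i=8
  #.##.|.  b22=0 t=0,i=8
  #.#.#|.  b21=0 t=0,i=11
  #.#..|.  b20=0 t=0,i=0
  #..##|#  b19=1 t=1,i=1
  #..#.|.  b18=0 t=1,i=5
  #...#|#  b17=1 t=0,i=2
  #....|#  b16=1 t=3,i=7
  .####|.  b15=0 t=2,i=9
  .###.|.  b14=0 t=0,i=5
  .##.#|#  b13=1 t=0,i=9
  .##..|.  b12=0 t=1,i=3
  .#.##|.  b11=0 t=2,i=7
  .#.#.|#  b10=1 t=0,i=12
  .#..#|.  b9=0 t=1,i=0
  .#...|.  b8=0 t=0,i=1
  ..###|.  b7=0 t=0,i=4
  ..##.|#  b6=1 t=1,i=2
  ..#.#|.  b5=0 t=2,i=6
  ..#..|#  b4=1 t=1,i=6
  ...##|#  b3=1 t=0,i=3
  ...#.|#  b2=1 t=2,i=5
  ....#|#  b1=1 t=3,i=9
  .....|#  b0=1 t=3,i=8
  bits 10110100000010110010010001011111 = 3020629087

3020629087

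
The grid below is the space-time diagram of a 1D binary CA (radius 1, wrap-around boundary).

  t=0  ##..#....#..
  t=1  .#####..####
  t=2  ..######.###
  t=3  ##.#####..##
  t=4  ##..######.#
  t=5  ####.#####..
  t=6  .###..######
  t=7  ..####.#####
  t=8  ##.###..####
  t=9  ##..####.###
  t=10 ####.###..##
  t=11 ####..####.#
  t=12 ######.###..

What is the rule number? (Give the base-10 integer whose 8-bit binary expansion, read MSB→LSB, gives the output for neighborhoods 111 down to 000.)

  nb ###: next=#  (t=1,i=2, bit7=1)
  nb ##.: next=#  (t=0,i=1, bit6=1)
  nb #.#: next=.  (t=1,i=0, bit5=0)
  nb #..: next=#  (t=0,i=2, bit4=1)
  nb .##: next=.  (t=0,i=0, bit3=0)
  nb .#.: next=#  (t=0,i=4, bit2=1)
  nb ..#: next=#  (t=0,i=3, bit1=1)
  nb ...: next=.  (t=0,i=6, bit0=0)
  bits 11010110 = 214

214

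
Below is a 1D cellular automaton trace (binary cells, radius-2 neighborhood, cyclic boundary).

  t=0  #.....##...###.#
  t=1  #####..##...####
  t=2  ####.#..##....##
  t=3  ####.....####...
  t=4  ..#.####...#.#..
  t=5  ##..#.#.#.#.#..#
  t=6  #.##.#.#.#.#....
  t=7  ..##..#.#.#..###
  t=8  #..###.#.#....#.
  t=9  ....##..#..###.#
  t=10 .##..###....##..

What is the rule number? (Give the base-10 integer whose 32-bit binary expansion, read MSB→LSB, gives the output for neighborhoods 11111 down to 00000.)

  nb #####: next=#  (t=1,i=0, bit31=1)
  nb ####.: next=#  (t=1,i=3, bit30=1)
  nb ###.#: next=#  (t=0,i=13, bit29=1)
  nb ###..: next=.  (t=1,i=4, bit28=0)
  nb ##.##: next=#  (t=0,i=14, bit27=1)
  nb ##.#.: next=.  (t=2,i=4, bit26=0)
  nb ##..#: next=#  (t=1,i=5, bit25=1)
  nb ##...: next=#  (t=0,i=1, bit24=1)
  nb #.###: next=#  (t=4,i=4, bit23=1)
  nb #.##.: next=#  (t=0,i=15, bit22=1)
  nb #.#.#: next=.  (t=5,i=6, bit21=0)
  nb #.#..: next=.  (t=2,i=5, bit20=0)
  nb #..##: next=.  (t=1,i=6, bit19=0)
  nb #..#.: next=#  (t=5,i=3, bit18=1)
  nb #...#: next=.  (t=0,i=9, bit17=0)
  nb #....: next=#  (t=0,i=2, bit16=1)
  nb .####: next=.  (t=1,i=13, bit15=0)
  nb .###.: next=#  (t=0,i=12, bit14=1)
  nb .##.#: next=#  (t=6,i=3, bit13=1)
  nb .##..: next=#  (t=0,i=0, bit12=1)
  nb .#.##: next=.  (t=4,i=3, bit11=0)
  nb .#.#.: next=#  (t=4,i=12, bit10=1)
  nb .#..#: next=.  (t=2,i=6, bit9=0)
  nb .#...: next=.  (t=4,i=14, bit8=0)
  nb ..###: next=.  (t=0,i=11, bit7=0)
  nb ..##.: next=.  (t=0,i=6, bit6=0)
  nb ..#.#: next=.  (t=4,i=2, bit5=0)
  nb ..#..: next=.  (t=9,i=8, bit4=0)
  nb ...##: next=.  (t=0,i=5, bit3=0)
  nb ...#.: next=#  (t=4,i=1, bit2=1)
  nb ....#: next=#  (t=0,i=4, bit1=1)
  nb .....: next=#  (t=0,i=3, bit0=1)
  bits 11101011110001010111010000000111 = 3955586055

3955586055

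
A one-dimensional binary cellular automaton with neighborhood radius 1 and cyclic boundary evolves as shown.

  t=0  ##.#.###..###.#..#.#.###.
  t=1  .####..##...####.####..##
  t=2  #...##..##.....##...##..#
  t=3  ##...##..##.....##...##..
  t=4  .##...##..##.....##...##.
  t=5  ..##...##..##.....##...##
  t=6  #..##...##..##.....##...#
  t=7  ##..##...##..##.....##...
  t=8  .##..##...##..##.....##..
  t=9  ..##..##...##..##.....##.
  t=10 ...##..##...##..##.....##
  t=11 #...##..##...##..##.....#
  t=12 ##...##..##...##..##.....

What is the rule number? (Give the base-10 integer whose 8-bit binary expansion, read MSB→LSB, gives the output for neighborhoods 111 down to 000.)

116

  [7] ### => .  t=0,i=6
  [6] ##. => #  t=0,i=1
  [5] #.# => #  t=0,i=2
  [4] #.. => #  t=0,i=8
  [3] .## => .  t=0,i=0
  [2] .#. => #  t=0,i=3
  [1] ..# => .  t=0,i=9
  [0] ... => .  t=1,i=10
  bits 01110100 = 116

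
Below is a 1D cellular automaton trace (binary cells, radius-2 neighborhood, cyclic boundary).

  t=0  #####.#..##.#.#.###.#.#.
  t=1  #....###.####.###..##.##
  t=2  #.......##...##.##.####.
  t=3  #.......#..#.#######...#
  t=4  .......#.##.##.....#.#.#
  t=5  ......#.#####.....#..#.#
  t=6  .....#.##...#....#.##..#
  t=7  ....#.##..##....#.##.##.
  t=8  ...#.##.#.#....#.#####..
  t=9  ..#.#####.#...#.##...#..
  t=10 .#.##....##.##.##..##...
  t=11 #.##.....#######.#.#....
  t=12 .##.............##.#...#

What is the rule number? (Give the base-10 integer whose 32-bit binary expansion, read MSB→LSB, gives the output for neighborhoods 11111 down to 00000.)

519449156

  #####|.  b31=0 t=0,i=2
  ####.|.  b30=0 t=0,i=3
  ###.#|.  b29=0 t=0,i=4
  ###..|#  b28=1 t=1,i=0
  ##.##|#  b27=1 t=1,i=8
  ##.#.|#  b26=1 t=0,i=5
  ##..#|#  b25=1 t=1,i=17
  ##...|.  b24=0 t=1,i=1
  #.###|#  b23=1 t=0,i=0
  #.##.|#  b22=1 t=2,i=16
  #.#.#|#  b21=1 t=0,i=12
  #.#..|#  b20=1 t=0,i=6
  #..##|.  b19=0 t=0,i=8
  #..#.|#  b18=1 t=3,i=10
  #...#|#  b17=1 t=2,i=11
  #....|.  b16=0 t=1,i=2
  .####|.  b15=0 t=0,i=1
  .###.|.  b14=0 t=0,i=17
  .##.#|#  b13=1 t=0,i=10
  .##..|.  b12=0 t=2,i=9
  .#.##|#  b11=1 t=0,i=15
  .#.#.|.  b10=0 t=0,i=13
  .#..#|#  b9=1 t=0,i=7
  .#...|.  b8=0 t=2,i=1
  ..###|.  b7=0 t=1,i=5
  ..##.|#  b6=1 t=0,i=9
  ..#.#|.  b5=0 t=3,i=11
  ..#..|.  b4=0 t=3,i=8
  ...##|.  b3=0 t=1,i=4
  ...#.|#  b2=1 t=3,i=7
  ....#|.  b1=0 t=1,i=3
  .....|.  b0=0 t=2,i=3
  bits 00011110111101100010101001000100 = 519449156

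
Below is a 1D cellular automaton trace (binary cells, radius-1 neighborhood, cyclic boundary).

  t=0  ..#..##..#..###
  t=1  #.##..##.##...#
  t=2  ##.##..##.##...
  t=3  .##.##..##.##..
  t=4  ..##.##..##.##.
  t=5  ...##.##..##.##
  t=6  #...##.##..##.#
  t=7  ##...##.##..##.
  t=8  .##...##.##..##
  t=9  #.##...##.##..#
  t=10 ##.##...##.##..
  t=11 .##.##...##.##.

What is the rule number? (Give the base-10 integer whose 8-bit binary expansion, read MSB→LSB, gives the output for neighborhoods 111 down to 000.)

  nb ###: next=.  (t=0,i=13, bit7=0)
  nb ##.: next=#  (t=0,i=6, bit6=1)
  nb #.#: next=#  (t=1,i=1, bit5=1)
  nb #..: next=#  (t=0,i=0, bit4=1)
  nb .##: next=.  (t=0,i=5, bit3=0)
  nb .#.: next=#  (t=0,i=2, bit2=1)
  nb ..#: next=.  (t=0,i=1, bit1=0)
  nb ...: next=.  (t=1,i=12, bit0=0)
  bits 01110100 = 116

116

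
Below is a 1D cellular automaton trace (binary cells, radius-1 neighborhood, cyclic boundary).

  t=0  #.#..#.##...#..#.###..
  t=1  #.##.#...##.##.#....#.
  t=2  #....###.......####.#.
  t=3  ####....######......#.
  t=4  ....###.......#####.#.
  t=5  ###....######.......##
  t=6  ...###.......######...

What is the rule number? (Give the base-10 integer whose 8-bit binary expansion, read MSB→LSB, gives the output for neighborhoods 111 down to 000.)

  ###|.  b7=0 t=0,i=18
  ##.|.  b6=0 t=0,i=8
  #.#|.  b5=0 t=0,i=1
  #..|#  b4=1 t=0,i=3
  .##|.  b3=0 t=0,i=7
  .#.|#  b2=1 t=0,i=0
  ..#|.  b1=0 t=0,i=4
  ...|#  b0=1 t=0,i=10
  bits 00010101 = 21

21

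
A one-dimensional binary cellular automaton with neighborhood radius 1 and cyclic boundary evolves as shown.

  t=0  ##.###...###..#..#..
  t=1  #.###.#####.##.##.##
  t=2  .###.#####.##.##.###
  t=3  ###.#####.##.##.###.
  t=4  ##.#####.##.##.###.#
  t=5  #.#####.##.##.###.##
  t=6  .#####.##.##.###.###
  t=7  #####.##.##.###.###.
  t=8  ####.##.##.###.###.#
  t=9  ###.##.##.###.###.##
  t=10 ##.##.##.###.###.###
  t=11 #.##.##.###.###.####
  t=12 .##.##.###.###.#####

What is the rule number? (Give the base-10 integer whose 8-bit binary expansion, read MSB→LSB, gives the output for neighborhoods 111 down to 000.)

187

  ###|#  b7=1 t=0,i=4
  ##.|.  b6=0 t=0,i=1
  #.#|#  b5=1 t=0,i=2
  #..|#  b4=1 t=0,i=6
  .##|#  b3=1 t=0,i=0
  .#.|.  b2=0 t=0,i=14
  ..#|#  b1=1 t=0,i=8
  ...|#  b0=1 t=0,i=7
  bits 10111011 = 187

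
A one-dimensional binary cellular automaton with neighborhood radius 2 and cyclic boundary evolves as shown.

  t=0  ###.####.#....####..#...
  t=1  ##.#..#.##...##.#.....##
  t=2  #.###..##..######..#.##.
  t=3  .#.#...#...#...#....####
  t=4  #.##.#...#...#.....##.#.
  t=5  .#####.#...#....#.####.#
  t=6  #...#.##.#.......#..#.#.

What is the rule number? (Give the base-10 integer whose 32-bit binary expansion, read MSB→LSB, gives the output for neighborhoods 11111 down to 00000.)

  nb #####: next=.  (t=2,i=13, bit31=0)
  nb ####.: next=#  (t=0,i=6, bit30=1)
  nb ###.#: next=.  (t=0,i=2, bit29=0)
  nb ###..: next=.  (t=0,i=17, bit28=0)
  nb ##.##: next=#  (t=0,i=3, bit27=1)
  nb ##.#.: next=#  (t=0,i=8, bit26=1)
  nb ##..#: next=.  (t=0,i=18, bit25=0)
  nb ##...: next=.  (t=1,i=10, bit24=0)
  nb #.###: next=.  (t=0,i=4, bit23=0)
  nb #.##.: next=#  (t=1,i=8, bit22=1)
  nb #.#.#: next=.  (t=2,i=0, bit21=0)
  nb #.#..: next=#  (t=0,i=9, bit20=1)
  nb #..##: next=.  (t=2,i=6, bit19=0)
  nb #..#.: next=.  (t=0,i=19, bit18=0)
  nb #...#: next=#  (t=0,i=22, bit17=1)
  nb #....: next=.  (t=0,i=11, bit16=0)
  nb .####: next=.  (t=0,i=5, bit15=0)
  nb .###.: next=#  (t=0,i=1, bit14=1)
  nb .##.#: next=#  (t=1,i=14, bit13=1)
  nb .##..: next=.  (t=1,i=9, bit12=0)
  nb .#.##: next=#  (t=1,i=7, bit11=1)
  nb .#.#.: next=#  (t=3,i=2, bit10=1)
  nb .#..#: next=#  (t=1,i=4, bit9=1)
  nb .#...: next=.  (t=0,i=10, bit8=0)
  nb ..###: next=#  (t=0,i=0, bit7=1)
  nb ..##.: next=#  (t=1,i=13, bit6=1)
  nb ..#.#: next=.  (t=1,i=6, bit5=0)
  nb ..#..: next=.  (t=0,i=20, bit4=0)
  nb ...##: next=#  (t=0,i=13, bit3=1)
  nb ...#.: next=.  (t=3,i=6, bit2=0)
  nb ....#: next=.  (t=0,i=12, bit1=0)
  nb .....: next=#  (t=1,i=19, bit0=1)
  bits 01001100010100100110111011001001 = 1280470729

1280470729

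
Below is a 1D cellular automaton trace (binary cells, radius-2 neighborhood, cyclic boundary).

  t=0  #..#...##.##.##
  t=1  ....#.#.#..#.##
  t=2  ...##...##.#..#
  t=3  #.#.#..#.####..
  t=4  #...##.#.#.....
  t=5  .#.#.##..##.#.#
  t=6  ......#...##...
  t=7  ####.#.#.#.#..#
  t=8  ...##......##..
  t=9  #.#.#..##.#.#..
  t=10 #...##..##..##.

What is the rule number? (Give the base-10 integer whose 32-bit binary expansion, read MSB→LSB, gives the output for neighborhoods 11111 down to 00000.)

  ##### -> .   bit 31 = 0  t=7,i=1
  ####. -> .   bit 30 = 0  t=3,i=11
  ###.# -> #   bit 29 = 1  t=7,i=3
  ###.. -> .   bit 28 = 0  t=0,i=0
  ##.## -> .   bit 27 = 0  t=0,i=9
  ##.#. -> #   bit 26 = 1  t=2,i=10
  ##..# -> .   bit 25 = 0  t=0,i=1
  ##... -> .   bit 24 = 0  t=1,i=0
  #.### -> #   bit 23 = 1  t=0,i=13
  #.##. -> .   bit 22 = 0  t=0,i=10
  #.#.# -> .   bit 21 = 0  t=1,i=6
  #.#.. -> #   bit 20 = 1  t=1,i=8
  #..## -> .   bit 19 = 0  t=5,i=8
  #..#. -> .   bit 18 = 0  t=0,i=2
  #...# -> .   bit 17 = 0  t=0,i=5
  #.... -> .   bit 16 = 0  t=1,i=1
  .#### -> .   bit 15 = 0  t=3,i=10
  .###. -> #   bit 14 = 1  t=0,i=14
  .##.# -> #   bit 13 = 1  t=0,i=8
  .##.. -> #   bit 12 = 1  t=1,i=14
  .#.## -> .   bit 11 = 0  t=1,i=12
  .#.#. -> .   bit 10 = 0  t=1,i=5
  .#..# -> #   bit 9 = 1  t=1,i=9
  .#... -> #   bit 8 = 1  t=0,i=4
  ..### -> .   bit 7 = 0  t=7,i=14
  ..##. -> .   bit 6 = 0  t=0,i=7
  ..#.# -> #   bit 5 = 1  t=1,i=4
  ..#.. -> .   bit 4 = 0  t=0,i=3
  ...## -> #   bit 3 = 1  t=0,i=6
  ...#. -> #   bit 2 = 1  t=1,i=3
  ....# -> .   bit 1 = 0  t=1,i=2
  ..... -> #   bit 0 = 1  t=4,i=12
  bits 00100100100100000111001100101101 = 613446445

613446445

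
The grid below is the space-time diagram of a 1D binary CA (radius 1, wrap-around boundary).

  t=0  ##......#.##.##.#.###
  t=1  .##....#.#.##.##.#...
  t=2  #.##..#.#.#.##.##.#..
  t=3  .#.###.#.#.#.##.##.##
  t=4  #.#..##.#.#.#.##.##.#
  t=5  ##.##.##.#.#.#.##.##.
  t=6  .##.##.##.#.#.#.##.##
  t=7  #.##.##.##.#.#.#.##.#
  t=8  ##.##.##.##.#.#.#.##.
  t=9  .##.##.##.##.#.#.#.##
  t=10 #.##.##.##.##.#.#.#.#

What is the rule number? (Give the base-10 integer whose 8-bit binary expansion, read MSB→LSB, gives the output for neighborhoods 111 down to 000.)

  ### -> .   bit 7 = 0  t=0,i=0
  ##. -> #   bit 6 = 1  t=0,i=1
  #.# -> #   bit 5 = 1  t=0,i=9
  #.. -> #   bit 4 = 1  t=0,i=2
  .## -> .   bit 3 = 0  t=0,i=10
  .#. -> .   bit 2 = 0  t=0,i=8
  ..# -> #   bit 1 = 1  t=0,i=7
  ... -> .   bit 0 = 0  t=0,i=3
  bits 01110010 = 114

114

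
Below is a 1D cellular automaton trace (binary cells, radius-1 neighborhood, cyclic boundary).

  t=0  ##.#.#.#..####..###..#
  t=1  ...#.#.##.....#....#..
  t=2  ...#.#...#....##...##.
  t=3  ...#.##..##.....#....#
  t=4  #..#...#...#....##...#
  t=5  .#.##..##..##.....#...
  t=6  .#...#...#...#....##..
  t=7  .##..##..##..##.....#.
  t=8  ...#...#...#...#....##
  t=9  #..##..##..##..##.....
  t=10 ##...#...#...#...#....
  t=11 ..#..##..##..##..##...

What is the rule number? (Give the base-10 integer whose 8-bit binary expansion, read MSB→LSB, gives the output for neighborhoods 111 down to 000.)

20

  ### -> .   bit 7 = 0  t=0,i=0
  ##. -> .   bit 6 = 0  t=0,i=1
  #.# -> .   bit 5 = 0  t=0,i=2
  #.. -> #   bit 4 = 1  t=0,i=8
  .## -> .   bit 3 = 0  t=0,i=10
  .#. -> #   bit 2 = 1  t=0,i=3
  ..# -> .   bit 1 = 0  t=0,i=9
  ... -> .   bit 0 = 0  t=1,i=0
  bits 00010100 = 20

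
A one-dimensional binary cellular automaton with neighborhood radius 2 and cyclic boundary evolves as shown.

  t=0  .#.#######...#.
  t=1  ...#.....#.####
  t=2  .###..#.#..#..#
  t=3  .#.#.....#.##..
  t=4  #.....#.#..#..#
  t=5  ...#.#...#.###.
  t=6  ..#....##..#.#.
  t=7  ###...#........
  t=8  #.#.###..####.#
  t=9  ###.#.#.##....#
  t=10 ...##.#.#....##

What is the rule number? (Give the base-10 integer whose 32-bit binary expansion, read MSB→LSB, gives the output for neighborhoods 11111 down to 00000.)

  [31] ##### => .  t=0,i=5
  [30] ####. => .  t=0,i=8
  [29] ###.# => .  t=8,i=12
  [28] ###.. => #  t=0,i=9
  [27] ##.## => .  t=8,i=13
  [26] ##.#. => #  t=8,i=1
  [25] ##..# => .  t=2,i=4
  [24] ##... => .  t=0,i=10
  [23] #.### => #  t=0,i=3
  [22] #.##. => #  t=3,i=11
  [21] #.#.# => #  t=8,i=2
  [20] #.#.. => .  t=2,i=8
  [19] #..## => #  t=4,i=13
  [18] #..#. => .  t=0,i=0
  [17] #...# => #  t=0,i=11
  [16] #.... => .  t=1,i=5
  [15] .#### => .  t=0,i=4
  [14] .###. => .  t=2,i=2
  [13] .##.# => #  t=8,i=0
  [12] .##.. => .  t=3,i=12
  [11] .#.## => .  t=0,i=2
  [10] .#.#. => .  t=2,i=7
  [9] .#..# => #  t=0,i=14
  [8] .#... => .  t=1,i=4
  [7] ..### => #  t=7,i=0
  [6] ..##. => .  t=4,i=14
  [5] ..#.# => .  t=0,i=1
  [4] ..#.. => #  t=0,i=13
  [3] ...## => #  t=6,i=6
  [2] ...#. => #  t=0,i=12
  [1] ....# => .  t=1,i=7
  [0] ..... => #  t=1,i=6
  bits 00010100111010100010001010011101 = 350888605

350888605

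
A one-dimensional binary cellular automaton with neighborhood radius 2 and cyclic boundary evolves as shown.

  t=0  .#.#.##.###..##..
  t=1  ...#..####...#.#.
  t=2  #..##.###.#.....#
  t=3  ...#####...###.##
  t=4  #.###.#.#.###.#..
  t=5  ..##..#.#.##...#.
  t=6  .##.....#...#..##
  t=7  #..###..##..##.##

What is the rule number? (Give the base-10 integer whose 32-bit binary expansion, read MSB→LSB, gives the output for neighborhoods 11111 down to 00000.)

1235346393

  nb #####: next=.  (t=3,i=5, bit31=0)
  nb ####.: next=#  (t=1,i=8, bit30=1)
  nb ###.#: next=.  (t=2,i=8, bit29=0)
  nb ###..: next=.  (t=0,i=10, bit28=0)
  nb ##.##: next=#  (t=0,i=7, bit27=1)
  nb ##.#.: next=.  (t=2,i=9, bit26=0)
  nb ##..#: next=.  (t=0,i=11, bit25=0)
  nb ##...: next=#  (t=0,i=15, bit24=1)
  nb #.###: next=#  (t=0,i=8, bit23=1)
  nb #.##.: next=.  (t=0,i=5, bit22=0)
  nb #.#.#: next=#  (t=0,i=3, bit21=1)
  nb #.#..: next=.  (t=1,i=15, bit20=0)
  nb #..##: next=.  (t=0,i=12, bit19=0)
  nb #..#.: next=.  (t=4,i=16, bit18=0)
  nb #...#: next=.  (t=0,i=16, bit17=0)
  nb #....: next=#  (t=1,i=0, bit16=1)
  nb .####: next=#  (t=1,i=7, bit15=1)
  nb .###.: next=#  (t=0,i=9, bit14=1)
  nb .##.#: next=#  (t=0,i=6, bit13=1)
  nb .##..: next=.  (t=0,i=14, bit12=0)
  nb .#.##: next=.  (t=0,i=4, bit11=0)
  nb .#.#.: next=.  (t=0,i=2, bit10=0)
  nb .#..#: next=#  (t=1,i=4, bit9=1)
  nb .#...: next=#  (t=1,i=16, bit8=1)
  nb ..###: next=#  (t=1,i=6, bit7=1)
  nb ..##.: next=#  (t=0,i=13, bit6=1)
  nb ..#.#: next=.  (t=0,i=1, bit5=0)
  nb ..#..: next=#  (t=1,i=3, bit4=1)
  nb ...##: next=#  (t=2,i=15, bit3=1)
  nb ...#.: next=.  (t=0,i=0, bit2=0)
  nb ....#: next=.  (t=1,i=1, bit1=0)
  nb .....: next=#  (t=2,i=13, bit0=1)
  bits 01001001101000011110001111011001 = 1235346393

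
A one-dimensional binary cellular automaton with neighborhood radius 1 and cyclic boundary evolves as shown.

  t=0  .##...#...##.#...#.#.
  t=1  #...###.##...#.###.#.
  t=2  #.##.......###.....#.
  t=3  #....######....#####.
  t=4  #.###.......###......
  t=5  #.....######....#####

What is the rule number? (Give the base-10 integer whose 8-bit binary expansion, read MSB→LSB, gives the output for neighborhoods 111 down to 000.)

7

  nb ###: next=.  (t=1,i=5, bit7=0)
  nb ##.: next=.  (t=0,i=2, bit6=0)
  nb #.#: next=.  (t=0,i=12, bit5=0)
  nb #..: next=.  (t=0,i=3, bit4=0)
  nb .##: next=.  (t=0,i=1, bit3=0)
  nb .#.: next=#  (t=0,i=6, bit2=1)
  nb ..#: next=#  (t=0,i=0, bit1=1)
  nb ...: next=#  (t=0,i=4, bit0=1)
  bits 00000111 = 7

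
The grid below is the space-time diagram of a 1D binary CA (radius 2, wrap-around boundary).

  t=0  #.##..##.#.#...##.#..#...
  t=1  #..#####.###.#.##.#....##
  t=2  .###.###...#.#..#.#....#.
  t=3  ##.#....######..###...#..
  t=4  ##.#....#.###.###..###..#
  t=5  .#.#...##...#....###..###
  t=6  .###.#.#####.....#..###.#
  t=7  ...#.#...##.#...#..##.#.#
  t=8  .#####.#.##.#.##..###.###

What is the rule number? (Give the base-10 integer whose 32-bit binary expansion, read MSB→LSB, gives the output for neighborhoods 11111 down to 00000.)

3812242660

  nb #####: next=#  (t=1,i=5, bit31=1)
  nb ####.: next=#  (t=1,i=6, bit30=1)
  nb ###.#: next=#  (t=1,i=7, bit29=1)
  nb ###..: next=.  (t=1,i=0, bit28=0)
  nb ##.##: next=.  (t=1,i=8, bit27=0)
  nb ##.#.: next=.  (t=0,i=8, bit26=0)
  nb ##..#: next=#  (t=0,i=4, bit25=1)
  nb ##...: next=#  (t=2,i=8, bit24=1)
  nb #.###: next=.  (t=1,i=9, bit23=0)
  nb #.##.: next=.  (t=0,i=2, bit22=0)
  nb #.#.#: next=#  (t=0,i=9, bit21=1)
  nb #.#..: next=#  (t=0,i=11, bit20=1)
  nb #..##: next=#  (t=0,i=5, bit19=1)
  nb #..#.: next=.  (t=0,i=20, bit18=0)
  nb #...#: next=#  (t=0,i=13, bit17=1)
  nb #....: next=.  (t=1,i=20, bit16=0)
  nb .####: next=.  (t=1,i=4, bit15=0)
  nb .###.: next=.  (t=1,i=10, bit14=0)
  nb .##.#: next=#  (t=0,i=7, bit13=1)
  nb .##..: next=#  (t=0,i=3, bit12=1)
  nb .#.##: next=.  (t=0,i=1, bit11=0)
  nb .#.#.: next=#  (t=0,i=10, bit10=1)
  nb .#..#: next=.  (t=0,i=19, bit9=0)
  nb .#...: next=.  (t=0,i=12, bit8=0)
  nb ..###: next=#  (t=1,i=3, bit7=1)
  nb ..##.: next=#  (t=0,i=6, bit6=1)
  nb ..#.#: next=#  (t=0,i=0, bit5=1)
  nb ..#..: next=.  (t=0,i=21, bit4=0)
  nb ...##: next=.  (t=0,i=14, bit3=0)
  nb ...#.: next=#  (t=0,i=24, bit2=1)
  nb ....#: next=.  (t=1,i=21, bit1=0)
  nb .....: next=.  (t=6,i=14, bit0=0)
  bits 11100011001110100011010011100100 = 3812242660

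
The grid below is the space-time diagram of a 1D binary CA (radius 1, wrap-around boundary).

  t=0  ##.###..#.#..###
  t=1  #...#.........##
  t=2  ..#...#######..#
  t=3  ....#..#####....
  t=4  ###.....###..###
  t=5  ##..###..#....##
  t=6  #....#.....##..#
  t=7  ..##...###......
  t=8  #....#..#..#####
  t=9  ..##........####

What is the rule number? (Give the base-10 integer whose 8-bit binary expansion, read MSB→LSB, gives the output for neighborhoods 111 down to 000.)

129

  nb ###: next=#  (t=0,i=0, bit7=1)
  nb ##.: next=.  (t=0,i=1, bit6=0)
  nb #.#: next=.  (t=0,i=2, bit5=0)
  nb #..: next=.  (t=0,i=6, bit4=0)
  nb .##: next=.  (t=0,i=3, bit3=0)
  nb .#.: next=.  (t=0,i=8, bit2=0)
  nb ..#: next=.  (t=0,i=7, bit1=0)
  nb ...: next=#  (t=1,i=2, bit0=1)
  bits 10000001 = 129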